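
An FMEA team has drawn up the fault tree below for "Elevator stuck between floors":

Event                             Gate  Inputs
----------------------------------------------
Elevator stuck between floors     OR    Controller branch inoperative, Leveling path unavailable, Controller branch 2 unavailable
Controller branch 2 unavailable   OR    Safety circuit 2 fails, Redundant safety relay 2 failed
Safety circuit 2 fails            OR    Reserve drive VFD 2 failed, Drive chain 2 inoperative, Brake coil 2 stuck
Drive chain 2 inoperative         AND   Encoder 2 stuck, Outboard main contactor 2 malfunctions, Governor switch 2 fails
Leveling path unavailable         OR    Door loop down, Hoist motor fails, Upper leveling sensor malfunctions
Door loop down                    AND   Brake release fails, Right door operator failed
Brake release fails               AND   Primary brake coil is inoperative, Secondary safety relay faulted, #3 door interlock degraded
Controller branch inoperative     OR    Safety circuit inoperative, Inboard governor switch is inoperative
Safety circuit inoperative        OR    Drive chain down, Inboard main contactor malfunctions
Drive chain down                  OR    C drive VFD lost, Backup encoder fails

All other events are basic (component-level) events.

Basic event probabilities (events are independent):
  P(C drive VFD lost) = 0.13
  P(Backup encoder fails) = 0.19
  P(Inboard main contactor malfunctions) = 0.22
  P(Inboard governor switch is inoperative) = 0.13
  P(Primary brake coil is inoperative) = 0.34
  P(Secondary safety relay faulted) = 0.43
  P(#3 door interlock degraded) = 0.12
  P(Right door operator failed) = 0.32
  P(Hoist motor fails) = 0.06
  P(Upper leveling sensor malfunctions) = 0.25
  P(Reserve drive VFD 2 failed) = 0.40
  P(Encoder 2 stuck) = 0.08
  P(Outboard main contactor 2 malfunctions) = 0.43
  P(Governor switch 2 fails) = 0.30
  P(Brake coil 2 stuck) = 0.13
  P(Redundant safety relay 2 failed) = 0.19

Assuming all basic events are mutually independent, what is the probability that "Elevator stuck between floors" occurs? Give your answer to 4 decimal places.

P(Drive chain down) [OR] = 1 − (1−0.13) × (1−0.19) = 0.295300
P(Safety circuit inoperative) [OR] = 1 − (1−0.295300) × (1−0.22) = 0.450334
P(Controller branch inoperative) [OR] = 1 − (1−0.450334) × (1−0.13) = 0.521791
P(Brake release fails) [AND] = 0.34 × 0.43 × 0.12 = 0.017544
P(Door loop down) [AND] = 0.017544 × 0.32 = 0.005614
P(Leveling path unavailable) [OR] = 1 − (1−0.005614) × (1−0.06) × (1−0.25) = 0.298958
P(Drive chain 2 inoperative) [AND] = 0.08 × 0.43 × 0.30 = 0.010320
P(Safety circuit 2 fails) [OR] = 1 − (1−0.40) × (1−0.010320) × (1−0.13) = 0.483387
P(Controller branch 2 unavailable) [OR] = 1 − (1−0.483387) × (1−0.19) = 0.581543
P(Elevator stuck between floors) [OR] = 1 − (1−0.521791) × (1−0.298958) × (1−0.581543) = 0.859715
Rounded to 4 decimal places: P(Elevator stuck between floors) ≈ 0.8597.

0.8597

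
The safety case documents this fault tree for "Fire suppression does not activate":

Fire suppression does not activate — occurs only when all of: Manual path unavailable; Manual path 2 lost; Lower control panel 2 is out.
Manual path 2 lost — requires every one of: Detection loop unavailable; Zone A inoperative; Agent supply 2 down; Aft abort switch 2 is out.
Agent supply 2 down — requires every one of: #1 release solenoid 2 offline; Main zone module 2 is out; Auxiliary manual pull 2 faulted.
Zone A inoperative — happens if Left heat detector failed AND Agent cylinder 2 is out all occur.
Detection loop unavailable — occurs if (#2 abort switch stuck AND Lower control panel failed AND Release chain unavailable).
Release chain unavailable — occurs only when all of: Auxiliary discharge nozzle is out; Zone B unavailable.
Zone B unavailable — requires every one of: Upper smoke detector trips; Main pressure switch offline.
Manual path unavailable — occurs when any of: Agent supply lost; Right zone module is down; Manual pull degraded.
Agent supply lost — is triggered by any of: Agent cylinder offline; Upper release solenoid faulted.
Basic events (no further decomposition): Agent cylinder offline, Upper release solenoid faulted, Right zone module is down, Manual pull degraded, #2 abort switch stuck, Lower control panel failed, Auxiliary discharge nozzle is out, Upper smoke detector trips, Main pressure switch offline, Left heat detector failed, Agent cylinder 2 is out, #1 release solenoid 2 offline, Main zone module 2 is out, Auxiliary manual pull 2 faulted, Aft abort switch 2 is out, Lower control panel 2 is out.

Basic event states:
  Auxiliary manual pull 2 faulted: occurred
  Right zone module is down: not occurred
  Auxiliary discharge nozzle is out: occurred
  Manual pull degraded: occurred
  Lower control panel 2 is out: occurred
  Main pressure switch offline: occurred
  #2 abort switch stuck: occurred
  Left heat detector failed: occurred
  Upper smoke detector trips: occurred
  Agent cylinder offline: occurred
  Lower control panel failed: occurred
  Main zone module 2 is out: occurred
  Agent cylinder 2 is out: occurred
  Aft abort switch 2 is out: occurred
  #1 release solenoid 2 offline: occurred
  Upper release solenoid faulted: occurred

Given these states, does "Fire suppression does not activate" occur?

Yes

Agent supply lost [OR]: Agent cylinder offline=occurs, Upper release solenoid faulted=occurs → at least one input occurs → occurs.
Manual path unavailable [OR]: Agent supply lost=occurs, Right zone module is down=not, Manual pull degraded=occurs → at least one input occurs → occurs.
Zone B unavailable [AND]: Upper smoke detector trips=occurs, Main pressure switch offline=occurs → all inputs occur → occurs.
Release chain unavailable [AND]: Auxiliary discharge nozzle is out=occurs, Zone B unavailable=occurs → all inputs occur → occurs.
Detection loop unavailable [AND]: #2 abort switch stuck=occurs, Lower control panel failed=occurs, Release chain unavailable=occurs → all inputs occur → occurs.
Zone A inoperative [AND]: Left heat detector failed=occurs, Agent cylinder 2 is out=occurs → all inputs occur → occurs.
Agent supply 2 down [AND]: #1 release solenoid 2 offline=occurs, Main zone module 2 is out=occurs, Auxiliary manual pull 2 faulted=occurs → all inputs occur → occurs.
Manual path 2 lost [AND]: Detection loop unavailable=occurs, Zone A inoperative=occurs, Agent supply 2 down=occurs, Aft abort switch 2 is out=occurs → all inputs occur → occurs.
Fire suppression does not activate [AND]: Manual path unavailable=occurs, Manual path 2 lost=occurs, Lower control panel 2 is out=occurs → all inputs occur → occurs.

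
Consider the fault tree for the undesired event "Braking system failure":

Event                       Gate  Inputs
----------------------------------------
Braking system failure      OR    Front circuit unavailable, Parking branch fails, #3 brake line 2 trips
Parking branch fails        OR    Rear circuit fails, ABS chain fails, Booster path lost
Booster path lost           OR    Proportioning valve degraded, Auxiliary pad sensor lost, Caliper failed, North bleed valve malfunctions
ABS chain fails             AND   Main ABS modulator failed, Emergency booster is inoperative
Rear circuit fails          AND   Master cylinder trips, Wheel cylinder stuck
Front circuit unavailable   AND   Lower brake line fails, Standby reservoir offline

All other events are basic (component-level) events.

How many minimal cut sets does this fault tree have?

8

Front circuit unavailable [AND]: one cut set from each child combined → 1 × 1 = 1 cut set(s).
Rear circuit fails [AND]: one cut set from each child combined → 1 × 1 = 1 cut set(s).
ABS chain fails [AND]: one cut set from each child combined → 1 × 1 = 1 cut set(s).
Booster path lost [OR]: union of children's cut sets → 4 cut set(s).
Parking branch fails [OR]: union of children's cut sets → 6 cut set(s).
Braking system failure [OR]: union of children's cut sets → 8 cut set(s).
Minimal cut sets: {Lower brake line fails, Standby reservoir offline}; {Master cylinder trips, Wheel cylinder stuck}; {Emergency booster is inoperative, Main ABS modulator failed}; {Proportioning valve degraded}; {Auxiliary pad sensor lost}; {Caliper failed}; {North bleed valve malfunctions}; {#3 brake line 2 trips}.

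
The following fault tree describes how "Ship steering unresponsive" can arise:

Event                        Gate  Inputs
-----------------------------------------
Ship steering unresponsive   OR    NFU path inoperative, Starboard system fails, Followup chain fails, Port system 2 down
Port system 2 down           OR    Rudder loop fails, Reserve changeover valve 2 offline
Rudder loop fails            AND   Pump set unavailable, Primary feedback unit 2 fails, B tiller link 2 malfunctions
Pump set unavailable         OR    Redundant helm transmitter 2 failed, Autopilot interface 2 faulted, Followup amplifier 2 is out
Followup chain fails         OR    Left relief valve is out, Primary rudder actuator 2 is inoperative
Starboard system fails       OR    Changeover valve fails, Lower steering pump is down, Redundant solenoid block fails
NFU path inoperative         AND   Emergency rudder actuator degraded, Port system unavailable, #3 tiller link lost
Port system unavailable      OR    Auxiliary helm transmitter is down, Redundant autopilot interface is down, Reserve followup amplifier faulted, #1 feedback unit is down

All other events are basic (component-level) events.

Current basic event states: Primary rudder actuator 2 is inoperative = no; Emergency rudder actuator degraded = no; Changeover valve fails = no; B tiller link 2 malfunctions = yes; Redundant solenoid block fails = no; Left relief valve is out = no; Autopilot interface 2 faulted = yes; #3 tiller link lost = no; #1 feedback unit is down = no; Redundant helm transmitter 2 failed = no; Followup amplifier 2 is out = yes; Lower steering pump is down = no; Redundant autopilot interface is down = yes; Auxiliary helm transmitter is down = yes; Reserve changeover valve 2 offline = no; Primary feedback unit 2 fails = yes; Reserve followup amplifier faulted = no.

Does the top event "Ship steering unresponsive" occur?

Port system unavailable [OR]: Auxiliary helm transmitter is down=occurs, Redundant autopilot interface is down=occurs, Reserve followup amplifier faulted=not, #1 feedback unit is down=not → at least one input occurs → occurs.
NFU path inoperative [AND]: Emergency rudder actuator degraded=not, Port system unavailable=occurs, #3 tiller link lost=not → not all inputs occur → does not occur.
Starboard system fails [OR]: Changeover valve fails=not, Lower steering pump is down=not, Redundant solenoid block fails=not → no input occurs → does not occur.
Followup chain fails [OR]: Left relief valve is out=not, Primary rudder actuator 2 is inoperative=not → no input occurs → does not occur.
Pump set unavailable [OR]: Redundant helm transmitter 2 failed=not, Autopilot interface 2 faulted=occurs, Followup amplifier 2 is out=occurs → at least one input occurs → occurs.
Rudder loop fails [AND]: Pump set unavailable=occurs, Primary feedback unit 2 fails=occurs, B tiller link 2 malfunctions=occurs → all inputs occur → occurs.
Port system 2 down [OR]: Rudder loop fails=occurs, Reserve changeover valve 2 offline=not → at least one input occurs → occurs.
Ship steering unresponsive [OR]: NFU path inoperative=not, Starboard system fails=not, Followup chain fails=not, Port system 2 down=occurs → at least one input occurs → occurs.

Yes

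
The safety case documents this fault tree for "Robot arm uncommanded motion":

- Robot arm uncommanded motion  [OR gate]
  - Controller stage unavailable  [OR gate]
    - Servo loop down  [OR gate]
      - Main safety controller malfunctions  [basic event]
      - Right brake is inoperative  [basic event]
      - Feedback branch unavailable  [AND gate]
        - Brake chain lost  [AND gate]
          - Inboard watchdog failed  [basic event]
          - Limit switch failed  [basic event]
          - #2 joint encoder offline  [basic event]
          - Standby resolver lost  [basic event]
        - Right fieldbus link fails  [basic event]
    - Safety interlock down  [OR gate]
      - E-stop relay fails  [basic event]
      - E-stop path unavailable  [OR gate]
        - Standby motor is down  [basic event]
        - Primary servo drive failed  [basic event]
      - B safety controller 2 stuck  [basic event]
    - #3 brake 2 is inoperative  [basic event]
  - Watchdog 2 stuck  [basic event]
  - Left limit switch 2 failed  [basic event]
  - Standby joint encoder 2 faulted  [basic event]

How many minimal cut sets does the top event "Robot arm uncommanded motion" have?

Brake chain lost [AND]: one cut set from each child combined → 1 × 1 × 1 × 1 = 1 cut set(s).
Feedback branch unavailable [AND]: one cut set from each child combined → 1 × 1 = 1 cut set(s).
Servo loop down [OR]: union of children's cut sets → 3 cut set(s).
E-stop path unavailable [OR]: union of children's cut sets → 2 cut set(s).
Safety interlock down [OR]: union of children's cut sets → 4 cut set(s).
Controller stage unavailable [OR]: union of children's cut sets → 8 cut set(s).
Robot arm uncommanded motion [OR]: union of children's cut sets → 11 cut set(s).

11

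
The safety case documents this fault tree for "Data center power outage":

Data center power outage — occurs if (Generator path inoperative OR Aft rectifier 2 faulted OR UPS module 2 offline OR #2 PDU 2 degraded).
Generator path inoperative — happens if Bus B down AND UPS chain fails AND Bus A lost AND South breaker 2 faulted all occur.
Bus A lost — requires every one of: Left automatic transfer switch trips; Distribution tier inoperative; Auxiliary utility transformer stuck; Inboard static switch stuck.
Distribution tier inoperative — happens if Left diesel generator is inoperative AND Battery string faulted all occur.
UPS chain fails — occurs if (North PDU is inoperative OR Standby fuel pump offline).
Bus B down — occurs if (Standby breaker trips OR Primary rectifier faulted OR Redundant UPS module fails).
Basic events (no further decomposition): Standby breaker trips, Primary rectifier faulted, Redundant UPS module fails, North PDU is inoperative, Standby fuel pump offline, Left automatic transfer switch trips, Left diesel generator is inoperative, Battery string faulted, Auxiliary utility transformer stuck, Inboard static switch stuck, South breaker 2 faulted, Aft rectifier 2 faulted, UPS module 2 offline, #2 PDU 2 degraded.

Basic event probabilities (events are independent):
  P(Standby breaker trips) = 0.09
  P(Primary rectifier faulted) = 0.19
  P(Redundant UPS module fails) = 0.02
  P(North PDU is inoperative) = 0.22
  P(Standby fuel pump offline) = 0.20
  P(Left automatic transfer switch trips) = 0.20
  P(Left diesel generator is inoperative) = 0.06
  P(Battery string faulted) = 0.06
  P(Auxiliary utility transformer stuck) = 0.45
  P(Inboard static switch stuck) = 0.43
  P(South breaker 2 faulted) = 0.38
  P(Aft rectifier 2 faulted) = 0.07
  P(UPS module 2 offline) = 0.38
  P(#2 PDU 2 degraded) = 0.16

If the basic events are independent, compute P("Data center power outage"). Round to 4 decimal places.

P(Bus B down) [OR] = 1 − (1−0.09) × (1−0.19) × (1−0.02) = 0.277642
P(UPS chain fails) [OR] = 1 − (1−0.22) × (1−0.20) = 0.376000
P(Distribution tier inoperative) [AND] = 0.06 × 0.06 = 0.003600
P(Bus A lost) [AND] = 0.20 × 0.003600 × 0.45 × 0.43 = 0.000139
P(Generator path inoperative) [AND] = 0.277642 × 0.376000 × 0.000139 × 0.38 = 0.000006
P(Data center power outage) [OR] = 1 − (1−0.000006) × (1−0.07) × (1−0.38) × (1−0.16) = 0.515659
Rounded to 4 decimal places: P(Data center power outage) ≈ 0.5157.

0.5157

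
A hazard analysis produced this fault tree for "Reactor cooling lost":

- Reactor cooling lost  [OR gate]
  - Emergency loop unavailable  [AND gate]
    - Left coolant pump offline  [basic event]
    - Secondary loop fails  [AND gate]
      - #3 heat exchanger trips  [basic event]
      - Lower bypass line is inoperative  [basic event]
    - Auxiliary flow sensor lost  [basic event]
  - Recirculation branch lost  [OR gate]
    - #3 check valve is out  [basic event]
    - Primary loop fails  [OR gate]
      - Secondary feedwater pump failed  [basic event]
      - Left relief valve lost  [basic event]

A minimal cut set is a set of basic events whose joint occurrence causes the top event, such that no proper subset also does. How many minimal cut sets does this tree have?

Secondary loop fails [AND]: one cut set from each child combined → 1 × 1 = 1 cut set(s).
Emergency loop unavailable [AND]: one cut set from each child combined → 1 × 1 × 1 = 1 cut set(s).
Primary loop fails [OR]: union of children's cut sets → 2 cut set(s).
Recirculation branch lost [OR]: union of children's cut sets → 3 cut set(s).
Reactor cooling lost [OR]: union of children's cut sets → 4 cut set(s).
Minimal cut sets: {#3 heat exchanger trips, Auxiliary flow sensor lost, Left coolant pump offline, Lower bypass line is inoperative}; {#3 check valve is out}; {Secondary feedwater pump failed}; {Left relief valve lost}.

4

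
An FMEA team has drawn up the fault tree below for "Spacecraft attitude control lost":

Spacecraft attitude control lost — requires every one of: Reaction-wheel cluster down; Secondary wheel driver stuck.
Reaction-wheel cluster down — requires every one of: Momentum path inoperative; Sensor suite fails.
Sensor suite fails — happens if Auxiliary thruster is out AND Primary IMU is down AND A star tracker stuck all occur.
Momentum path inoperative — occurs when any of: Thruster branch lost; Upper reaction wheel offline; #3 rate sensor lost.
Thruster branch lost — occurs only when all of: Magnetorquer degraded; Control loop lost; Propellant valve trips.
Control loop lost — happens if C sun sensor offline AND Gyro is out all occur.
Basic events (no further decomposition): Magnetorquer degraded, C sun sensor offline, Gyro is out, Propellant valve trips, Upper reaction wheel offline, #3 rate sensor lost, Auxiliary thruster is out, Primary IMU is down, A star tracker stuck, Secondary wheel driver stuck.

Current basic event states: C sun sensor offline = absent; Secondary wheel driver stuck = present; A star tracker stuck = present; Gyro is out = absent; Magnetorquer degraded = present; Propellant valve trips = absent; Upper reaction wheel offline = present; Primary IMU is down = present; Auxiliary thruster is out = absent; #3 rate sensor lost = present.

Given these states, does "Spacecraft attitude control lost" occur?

Control loop lost [AND]: C sun sensor offline=not, Gyro is out=not → not all inputs occur → does not occur.
Thruster branch lost [AND]: Magnetorquer degraded=occurs, Control loop lost=not, Propellant valve trips=not → not all inputs occur → does not occur.
Momentum path inoperative [OR]: Thruster branch lost=not, Upper reaction wheel offline=occurs, #3 rate sensor lost=occurs → at least one input occurs → occurs.
Sensor suite fails [AND]: Auxiliary thruster is out=not, Primary IMU is down=occurs, A star tracker stuck=occurs → not all inputs occur → does not occur.
Reaction-wheel cluster down [AND]: Momentum path inoperative=occurs, Sensor suite fails=not → not all inputs occur → does not occur.
Spacecraft attitude control lost [AND]: Reaction-wheel cluster down=not, Secondary wheel driver stuck=occurs → not all inputs occur → does not occur.

No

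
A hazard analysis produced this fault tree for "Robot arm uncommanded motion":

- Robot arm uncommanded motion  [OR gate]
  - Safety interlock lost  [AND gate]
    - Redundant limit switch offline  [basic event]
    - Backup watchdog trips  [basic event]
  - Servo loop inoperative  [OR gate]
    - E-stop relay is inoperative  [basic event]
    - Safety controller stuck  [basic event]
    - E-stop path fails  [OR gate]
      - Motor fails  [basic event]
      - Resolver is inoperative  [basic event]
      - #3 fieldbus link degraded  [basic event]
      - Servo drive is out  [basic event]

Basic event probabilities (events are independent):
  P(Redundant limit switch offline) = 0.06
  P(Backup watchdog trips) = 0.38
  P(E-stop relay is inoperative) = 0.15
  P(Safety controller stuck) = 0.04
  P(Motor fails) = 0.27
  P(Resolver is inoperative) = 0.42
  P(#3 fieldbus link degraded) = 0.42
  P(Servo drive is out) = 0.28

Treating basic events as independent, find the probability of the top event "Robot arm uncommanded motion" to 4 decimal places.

0.8590

P(Safety interlock lost) [AND] = 0.06 × 0.38 = 0.022800
P(E-stop path fails) [OR] = 1 − (1−0.27) × (1−0.42) × (1−0.42) × (1−0.28) = 0.823188
P(Servo loop inoperative) [OR] = 1 − (1−0.15) × (1−0.04) × (1−0.823188) = 0.855721
P(Robot arm uncommanded motion) [OR] = 1 − (1−0.022800) × (1−0.855721) = 0.859011
Rounded to 4 decimal places: P(Robot arm uncommanded motion) ≈ 0.8590.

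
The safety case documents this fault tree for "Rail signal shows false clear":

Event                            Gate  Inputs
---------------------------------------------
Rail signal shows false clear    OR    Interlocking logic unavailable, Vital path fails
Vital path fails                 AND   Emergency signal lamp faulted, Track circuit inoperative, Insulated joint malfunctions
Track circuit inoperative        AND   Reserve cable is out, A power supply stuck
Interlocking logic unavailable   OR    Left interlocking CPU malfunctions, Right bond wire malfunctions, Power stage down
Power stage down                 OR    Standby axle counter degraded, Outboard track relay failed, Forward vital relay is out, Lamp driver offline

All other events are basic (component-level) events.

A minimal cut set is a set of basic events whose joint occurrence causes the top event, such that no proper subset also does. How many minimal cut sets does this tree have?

7

Power stage down [OR]: union of children's cut sets → 4 cut set(s).
Interlocking logic unavailable [OR]: union of children's cut sets → 6 cut set(s).
Track circuit inoperative [AND]: one cut set from each child combined → 1 × 1 = 1 cut set(s).
Vital path fails [AND]: one cut set from each child combined → 1 × 1 × 1 = 1 cut set(s).
Rail signal shows false clear [OR]: union of children's cut sets → 7 cut set(s).
Minimal cut sets: {Left interlocking CPU malfunctions}; {Right bond wire malfunctions}; {Standby axle counter degraded}; {Outboard track relay failed}; {Forward vital relay is out}; {Lamp driver offline}; {A power supply stuck, Emergency signal lamp faulted, Insulated joint malfunctions, Reserve cable is out}.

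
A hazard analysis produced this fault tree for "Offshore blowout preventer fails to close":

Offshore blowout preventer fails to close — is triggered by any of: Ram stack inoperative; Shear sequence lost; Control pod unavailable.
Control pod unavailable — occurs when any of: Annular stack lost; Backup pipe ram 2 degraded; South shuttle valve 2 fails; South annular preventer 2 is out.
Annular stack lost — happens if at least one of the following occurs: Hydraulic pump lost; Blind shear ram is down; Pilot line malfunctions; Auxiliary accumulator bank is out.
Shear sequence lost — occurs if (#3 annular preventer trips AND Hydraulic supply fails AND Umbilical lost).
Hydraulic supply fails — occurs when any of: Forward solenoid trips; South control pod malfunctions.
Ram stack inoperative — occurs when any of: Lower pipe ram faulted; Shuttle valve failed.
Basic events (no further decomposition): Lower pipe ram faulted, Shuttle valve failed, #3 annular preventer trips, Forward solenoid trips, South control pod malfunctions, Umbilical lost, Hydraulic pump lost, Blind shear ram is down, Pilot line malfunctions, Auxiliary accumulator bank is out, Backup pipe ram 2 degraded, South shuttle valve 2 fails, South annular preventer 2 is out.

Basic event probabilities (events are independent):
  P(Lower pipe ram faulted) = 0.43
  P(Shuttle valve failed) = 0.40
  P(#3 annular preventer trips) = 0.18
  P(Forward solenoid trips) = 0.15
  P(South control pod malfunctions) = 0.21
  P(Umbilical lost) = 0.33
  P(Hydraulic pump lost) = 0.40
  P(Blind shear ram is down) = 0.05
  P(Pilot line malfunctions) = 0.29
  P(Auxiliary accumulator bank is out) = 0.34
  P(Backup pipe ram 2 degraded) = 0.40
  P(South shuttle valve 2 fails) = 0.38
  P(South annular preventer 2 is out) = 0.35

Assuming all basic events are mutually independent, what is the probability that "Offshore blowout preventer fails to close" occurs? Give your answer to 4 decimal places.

P(Ram stack inoperative) [OR] = 1 − (1−0.43) × (1−0.40) = 0.658000
P(Hydraulic supply fails) [OR] = 1 − (1−0.15) × (1−0.21) = 0.328500
P(Shear sequence lost) [AND] = 0.18 × 0.328500 × 0.33 = 0.019513
P(Annular stack lost) [OR] = 1 − (1−0.40) × (1−0.05) × (1−0.29) × (1−0.34) = 0.732898
P(Control pod unavailable) [OR] = 1 − (1−0.732898) × (1−0.40) × (1−0.38) × (1−0.35) = 0.935415
P(Offshore blowout preventer fails to close) [OR] = 1 − (1−0.658000) × (1−0.019513) × (1−0.935415) = 0.978343
Rounded to 4 decimal places: P(Offshore blowout preventer fails to close) ≈ 0.9783.

0.9783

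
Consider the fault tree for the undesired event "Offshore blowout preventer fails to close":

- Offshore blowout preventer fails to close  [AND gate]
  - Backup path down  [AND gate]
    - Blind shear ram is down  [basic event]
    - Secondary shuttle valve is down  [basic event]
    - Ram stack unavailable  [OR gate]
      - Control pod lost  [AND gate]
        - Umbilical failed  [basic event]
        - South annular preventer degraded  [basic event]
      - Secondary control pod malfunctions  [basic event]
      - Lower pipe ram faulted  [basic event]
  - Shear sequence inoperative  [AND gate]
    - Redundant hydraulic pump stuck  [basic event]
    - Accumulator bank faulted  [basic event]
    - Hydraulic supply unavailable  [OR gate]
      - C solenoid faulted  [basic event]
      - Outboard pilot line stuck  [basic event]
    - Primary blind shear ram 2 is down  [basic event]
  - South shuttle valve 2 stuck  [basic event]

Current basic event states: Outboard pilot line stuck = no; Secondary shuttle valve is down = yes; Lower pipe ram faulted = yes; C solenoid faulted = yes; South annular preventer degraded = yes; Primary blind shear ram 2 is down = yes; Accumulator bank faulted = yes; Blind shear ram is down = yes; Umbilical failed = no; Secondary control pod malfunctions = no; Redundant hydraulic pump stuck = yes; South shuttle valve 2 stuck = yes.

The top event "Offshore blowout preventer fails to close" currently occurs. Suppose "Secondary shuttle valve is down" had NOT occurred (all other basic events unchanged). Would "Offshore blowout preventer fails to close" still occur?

Counterfactual: set "Secondary shuttle valve is down" to not occurred.
Control pod lost [AND]: Umbilical failed=not, South annular preventer degraded=occurs → not all inputs occur → does not occur.
Ram stack unavailable [OR]: Control pod lost=not, Secondary control pod malfunctions=not, Lower pipe ram faulted=occurs → at least one input occurs → occurs.
Backup path down [AND]: Blind shear ram is down=occurs, Secondary shuttle valve is down=not, Ram stack unavailable=occurs → not all inputs occur → does not occur.
Hydraulic supply unavailable [OR]: C solenoid faulted=occurs, Outboard pilot line stuck=not → at least one input occurs → occurs.
Shear sequence inoperative [AND]: Redundant hydraulic pump stuck=occurs, Accumulator bank faulted=occurs, Hydraulic supply unavailable=occurs, Primary blind shear ram 2 is down=occurs → all inputs occur → occurs.
Offshore blowout preventer fails to close [AND]: Backup path down=not, Shear sequence inoperative=occurs, South shuttle valve 2 stuck=occurs → not all inputs occur → does not occur.

No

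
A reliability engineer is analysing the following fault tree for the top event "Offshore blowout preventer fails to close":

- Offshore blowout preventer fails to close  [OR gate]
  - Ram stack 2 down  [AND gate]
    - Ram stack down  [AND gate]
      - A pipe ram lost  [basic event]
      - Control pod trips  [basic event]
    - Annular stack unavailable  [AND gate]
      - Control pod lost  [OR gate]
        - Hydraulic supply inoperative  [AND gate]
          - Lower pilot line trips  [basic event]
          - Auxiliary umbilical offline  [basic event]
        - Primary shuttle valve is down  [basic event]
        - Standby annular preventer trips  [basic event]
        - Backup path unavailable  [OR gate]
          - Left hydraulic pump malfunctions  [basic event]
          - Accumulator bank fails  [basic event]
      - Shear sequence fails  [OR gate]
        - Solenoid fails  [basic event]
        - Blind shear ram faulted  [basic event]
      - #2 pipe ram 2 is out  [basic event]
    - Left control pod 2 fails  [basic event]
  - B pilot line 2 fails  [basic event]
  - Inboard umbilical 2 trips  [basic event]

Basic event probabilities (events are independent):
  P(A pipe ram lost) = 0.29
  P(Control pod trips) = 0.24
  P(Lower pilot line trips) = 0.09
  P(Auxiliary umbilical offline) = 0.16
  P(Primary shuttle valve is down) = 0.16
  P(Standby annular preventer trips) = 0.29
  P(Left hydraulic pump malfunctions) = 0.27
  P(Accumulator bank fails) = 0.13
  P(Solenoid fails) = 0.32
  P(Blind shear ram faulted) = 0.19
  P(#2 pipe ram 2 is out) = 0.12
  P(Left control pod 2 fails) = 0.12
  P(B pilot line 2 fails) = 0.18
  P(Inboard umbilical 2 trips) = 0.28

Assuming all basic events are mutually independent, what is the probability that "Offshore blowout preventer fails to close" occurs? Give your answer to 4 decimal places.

0.4098

P(Ram stack down) [AND] = 0.29 × 0.24 = 0.069600
P(Hydraulic supply inoperative) [AND] = 0.09 × 0.16 = 0.014400
P(Backup path unavailable) [OR] = 1 − (1−0.27) × (1−0.13) = 0.364900
P(Control pod lost) [OR] = 1 − (1−0.014400) × (1−0.16) × (1−0.29) × (1−0.364900) = 0.626681
P(Shear sequence fails) [OR] = 1 − (1−0.32) × (1−0.19) = 0.449200
P(Annular stack unavailable) [AND] = 0.626681 × 0.449200 × 0.12 = 0.033781
P(Ram stack 2 down) [AND] = 0.069600 × 0.033781 × 0.12 = 0.000282
P(Offshore blowout preventer fails to close) [OR] = 1 − (1−0.000282) × (1−0.18) × (1−0.28) = 0.409766
Rounded to 4 decimal places: P(Offshore blowout preventer fails to close) ≈ 0.4098.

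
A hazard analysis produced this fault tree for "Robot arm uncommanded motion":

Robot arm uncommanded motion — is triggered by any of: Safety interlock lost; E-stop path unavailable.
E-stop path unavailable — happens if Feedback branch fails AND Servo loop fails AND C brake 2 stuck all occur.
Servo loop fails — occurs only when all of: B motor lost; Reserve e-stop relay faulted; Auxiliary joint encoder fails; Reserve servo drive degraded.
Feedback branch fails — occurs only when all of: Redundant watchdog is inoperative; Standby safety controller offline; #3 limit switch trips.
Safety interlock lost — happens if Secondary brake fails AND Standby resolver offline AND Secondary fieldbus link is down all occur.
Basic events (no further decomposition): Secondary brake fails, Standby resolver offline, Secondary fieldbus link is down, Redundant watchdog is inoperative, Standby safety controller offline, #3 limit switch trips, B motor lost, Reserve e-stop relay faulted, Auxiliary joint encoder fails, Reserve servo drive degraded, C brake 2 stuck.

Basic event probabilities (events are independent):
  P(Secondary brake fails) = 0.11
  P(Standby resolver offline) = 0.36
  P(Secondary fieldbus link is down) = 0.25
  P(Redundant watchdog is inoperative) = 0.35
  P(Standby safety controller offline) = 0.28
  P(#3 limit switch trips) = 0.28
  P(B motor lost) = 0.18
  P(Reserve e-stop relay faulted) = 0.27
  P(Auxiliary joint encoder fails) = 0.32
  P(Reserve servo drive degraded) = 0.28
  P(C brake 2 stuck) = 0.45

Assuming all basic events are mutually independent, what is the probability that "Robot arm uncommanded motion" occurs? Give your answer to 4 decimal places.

0.0100

P(Safety interlock lost) [AND] = 0.11 × 0.36 × 0.25 = 0.009900
P(Feedback branch fails) [AND] = 0.35 × 0.28 × 0.28 = 0.027440
P(Servo loop fails) [AND] = 0.18 × 0.27 × 0.32 × 0.28 = 0.004355
P(E-stop path unavailable) [AND] = 0.027440 × 0.004355 × 0.45 = 0.000054
P(Robot arm uncommanded motion) [OR] = 1 − (1−0.009900) × (1−0.000054) = 0.009953
Rounded to 4 decimal places: P(Robot arm uncommanded motion) ≈ 0.0100.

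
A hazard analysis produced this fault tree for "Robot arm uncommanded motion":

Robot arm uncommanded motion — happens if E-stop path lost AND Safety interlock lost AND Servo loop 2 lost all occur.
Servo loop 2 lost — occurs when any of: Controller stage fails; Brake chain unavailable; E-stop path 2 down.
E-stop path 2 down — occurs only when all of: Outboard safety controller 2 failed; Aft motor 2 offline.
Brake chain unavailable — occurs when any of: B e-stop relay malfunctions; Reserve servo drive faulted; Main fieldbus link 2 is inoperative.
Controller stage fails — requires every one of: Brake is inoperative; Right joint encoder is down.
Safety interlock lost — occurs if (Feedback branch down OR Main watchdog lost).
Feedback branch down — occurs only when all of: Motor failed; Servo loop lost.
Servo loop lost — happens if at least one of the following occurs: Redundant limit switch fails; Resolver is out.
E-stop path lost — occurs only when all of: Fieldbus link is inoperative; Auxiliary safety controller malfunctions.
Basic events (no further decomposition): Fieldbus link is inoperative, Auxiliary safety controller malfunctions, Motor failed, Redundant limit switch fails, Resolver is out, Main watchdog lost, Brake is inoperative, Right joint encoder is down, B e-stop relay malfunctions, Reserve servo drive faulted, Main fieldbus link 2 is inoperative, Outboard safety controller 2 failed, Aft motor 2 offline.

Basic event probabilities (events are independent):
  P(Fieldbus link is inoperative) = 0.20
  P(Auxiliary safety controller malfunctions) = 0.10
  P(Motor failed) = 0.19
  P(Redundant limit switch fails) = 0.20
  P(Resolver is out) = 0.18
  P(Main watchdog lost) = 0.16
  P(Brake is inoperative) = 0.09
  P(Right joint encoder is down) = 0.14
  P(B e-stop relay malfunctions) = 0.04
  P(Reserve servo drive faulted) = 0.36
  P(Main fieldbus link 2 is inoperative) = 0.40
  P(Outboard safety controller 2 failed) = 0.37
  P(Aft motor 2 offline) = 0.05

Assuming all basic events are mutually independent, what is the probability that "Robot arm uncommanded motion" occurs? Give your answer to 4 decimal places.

0.0028

P(E-stop path lost) [AND] = 0.20 × 0.10 = 0.020000
P(Servo loop lost) [OR] = 1 − (1−0.20) × (1−0.18) = 0.344000
P(Feedback branch down) [AND] = 0.19 × 0.344000 = 0.065360
P(Safety interlock lost) [OR] = 1 − (1−0.065360) × (1−0.16) = 0.214902
P(Controller stage fails) [AND] = 0.09 × 0.14 = 0.012600
P(Brake chain unavailable) [OR] = 1 − (1−0.04) × (1−0.36) × (1−0.40) = 0.631360
P(E-stop path 2 down) [AND] = 0.37 × 0.05 = 0.018500
P(Servo loop 2 lost) [OR] = 1 − (1−0.012600) × (1−0.631360) × (1−0.018500) = 0.642739
P(Robot arm uncommanded motion) [AND] = 0.020000 × 0.214902 × 0.642739 = 0.002763
Rounded to 4 decimal places: P(Robot arm uncommanded motion) ≈ 0.0028.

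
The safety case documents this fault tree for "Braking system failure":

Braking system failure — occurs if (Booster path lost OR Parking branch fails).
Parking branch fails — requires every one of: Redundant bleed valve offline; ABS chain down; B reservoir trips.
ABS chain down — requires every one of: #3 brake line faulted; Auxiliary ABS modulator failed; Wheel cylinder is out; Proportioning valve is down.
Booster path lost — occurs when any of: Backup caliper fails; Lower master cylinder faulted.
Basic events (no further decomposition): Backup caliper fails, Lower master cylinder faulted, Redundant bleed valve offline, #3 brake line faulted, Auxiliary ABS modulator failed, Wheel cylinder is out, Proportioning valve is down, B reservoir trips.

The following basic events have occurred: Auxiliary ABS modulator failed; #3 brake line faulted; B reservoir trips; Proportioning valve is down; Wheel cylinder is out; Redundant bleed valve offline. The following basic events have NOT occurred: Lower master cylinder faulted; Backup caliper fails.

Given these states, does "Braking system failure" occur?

Booster path lost [OR]: Backup caliper fails=not, Lower master cylinder faulted=not → no input occurs → does not occur.
ABS chain down [AND]: #3 brake line faulted=occurs, Auxiliary ABS modulator failed=occurs, Wheel cylinder is out=occurs, Proportioning valve is down=occurs → all inputs occur → occurs.
Parking branch fails [AND]: Redundant bleed valve offline=occurs, ABS chain down=occurs, B reservoir trips=occurs → all inputs occur → occurs.
Braking system failure [OR]: Booster path lost=not, Parking branch fails=occurs → at least one input occurs → occurs.

Yes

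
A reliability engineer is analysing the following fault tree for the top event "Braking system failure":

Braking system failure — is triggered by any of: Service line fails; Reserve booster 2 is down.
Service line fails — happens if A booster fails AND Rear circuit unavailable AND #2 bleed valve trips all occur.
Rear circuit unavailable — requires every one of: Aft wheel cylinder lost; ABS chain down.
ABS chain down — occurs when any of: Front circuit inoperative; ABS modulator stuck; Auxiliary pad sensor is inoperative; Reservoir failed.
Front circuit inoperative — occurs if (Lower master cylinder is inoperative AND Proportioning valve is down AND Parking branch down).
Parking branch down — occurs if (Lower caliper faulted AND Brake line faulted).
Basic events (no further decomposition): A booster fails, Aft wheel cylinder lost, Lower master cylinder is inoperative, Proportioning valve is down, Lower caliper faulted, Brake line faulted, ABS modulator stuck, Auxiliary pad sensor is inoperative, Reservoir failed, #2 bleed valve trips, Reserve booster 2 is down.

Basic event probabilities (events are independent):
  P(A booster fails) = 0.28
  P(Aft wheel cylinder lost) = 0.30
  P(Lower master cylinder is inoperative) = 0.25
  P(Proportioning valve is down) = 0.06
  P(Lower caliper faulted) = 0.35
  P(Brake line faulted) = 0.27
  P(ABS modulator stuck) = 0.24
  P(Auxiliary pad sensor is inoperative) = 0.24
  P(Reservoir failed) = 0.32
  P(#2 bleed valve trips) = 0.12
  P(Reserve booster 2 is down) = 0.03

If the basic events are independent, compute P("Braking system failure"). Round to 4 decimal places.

0.0359

P(Parking branch down) [AND] = 0.35 × 0.27 = 0.094500
P(Front circuit inoperative) [AND] = 0.25 × 0.06 × 0.094500 = 0.001418
P(ABS chain down) [OR] = 1 − (1−0.001418) × (1−0.24) × (1−0.24) × (1−0.32) = 0.607789
P(Rear circuit unavailable) [AND] = 0.30 × 0.607789 = 0.182337
P(Service line fails) [AND] = 0.28 × 0.182337 × 0.12 = 0.006127
P(Braking system failure) [OR] = 1 − (1−0.006127) × (1−0.03) = 0.035943
Rounded to 4 decimal places: P(Braking system failure) ≈ 0.0359.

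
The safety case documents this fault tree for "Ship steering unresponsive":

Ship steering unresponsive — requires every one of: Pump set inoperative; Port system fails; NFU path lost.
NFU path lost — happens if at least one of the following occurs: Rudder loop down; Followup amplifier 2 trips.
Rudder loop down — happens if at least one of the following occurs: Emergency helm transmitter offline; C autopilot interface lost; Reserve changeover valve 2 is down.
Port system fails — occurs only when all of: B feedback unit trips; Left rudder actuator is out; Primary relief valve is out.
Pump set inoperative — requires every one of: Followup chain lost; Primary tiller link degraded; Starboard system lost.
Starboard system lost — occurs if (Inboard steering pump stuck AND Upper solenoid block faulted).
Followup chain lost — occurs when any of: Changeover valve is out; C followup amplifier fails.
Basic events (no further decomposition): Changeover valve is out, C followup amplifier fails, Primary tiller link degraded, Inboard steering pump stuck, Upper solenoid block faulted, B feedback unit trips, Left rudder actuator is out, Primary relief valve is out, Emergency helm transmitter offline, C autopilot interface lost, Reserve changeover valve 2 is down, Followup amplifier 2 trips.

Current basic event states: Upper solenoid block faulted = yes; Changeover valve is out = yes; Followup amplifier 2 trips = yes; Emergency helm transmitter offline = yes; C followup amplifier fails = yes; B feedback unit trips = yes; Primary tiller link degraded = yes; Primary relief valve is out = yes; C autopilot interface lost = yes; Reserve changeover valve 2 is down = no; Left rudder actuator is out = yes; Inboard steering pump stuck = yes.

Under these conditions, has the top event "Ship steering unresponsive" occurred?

Followup chain lost [OR]: Changeover valve is out=occurs, C followup amplifier fails=occurs → at least one input occurs → occurs.
Starboard system lost [AND]: Inboard steering pump stuck=occurs, Upper solenoid block faulted=occurs → all inputs occur → occurs.
Pump set inoperative [AND]: Followup chain lost=occurs, Primary tiller link degraded=occurs, Starboard system lost=occurs → all inputs occur → occurs.
Port system fails [AND]: B feedback unit trips=occurs, Left rudder actuator is out=occurs, Primary relief valve is out=occurs → all inputs occur → occurs.
Rudder loop down [OR]: Emergency helm transmitter offline=occurs, C autopilot interface lost=occurs, Reserve changeover valve 2 is down=not → at least one input occurs → occurs.
NFU path lost [OR]: Rudder loop down=occurs, Followup amplifier 2 trips=occurs → at least one input occurs → occurs.
Ship steering unresponsive [AND]: Pump set inoperative=occurs, Port system fails=occurs, NFU path lost=occurs → all inputs occur → occurs.

Yes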